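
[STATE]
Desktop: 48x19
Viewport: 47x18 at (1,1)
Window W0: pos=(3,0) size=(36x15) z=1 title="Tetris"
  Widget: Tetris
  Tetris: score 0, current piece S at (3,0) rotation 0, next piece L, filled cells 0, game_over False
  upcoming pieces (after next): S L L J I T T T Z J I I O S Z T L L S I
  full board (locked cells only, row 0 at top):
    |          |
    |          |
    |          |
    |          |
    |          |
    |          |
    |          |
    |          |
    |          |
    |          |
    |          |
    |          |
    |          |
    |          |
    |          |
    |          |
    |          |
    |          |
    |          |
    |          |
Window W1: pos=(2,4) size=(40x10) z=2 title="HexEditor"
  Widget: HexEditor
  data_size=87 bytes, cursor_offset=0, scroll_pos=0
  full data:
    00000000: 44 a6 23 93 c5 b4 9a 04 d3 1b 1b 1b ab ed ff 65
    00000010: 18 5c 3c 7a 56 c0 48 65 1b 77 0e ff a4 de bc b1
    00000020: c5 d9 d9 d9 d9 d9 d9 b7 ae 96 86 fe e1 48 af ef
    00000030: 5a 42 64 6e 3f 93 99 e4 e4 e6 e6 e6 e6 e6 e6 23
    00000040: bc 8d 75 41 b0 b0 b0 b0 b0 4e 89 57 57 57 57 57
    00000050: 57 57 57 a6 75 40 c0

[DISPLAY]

  ┃ Tetris                           ┃         
  ┠──────────────────────────────────┨         
  ┃          │Next:                  ┃         
 ┏━━━━━━━━━━━━━━━━━━━━━━━━━━━━━━━━━━━━━━┓      
 ┃ HexEditor                            ┃      
 ┠──────────────────────────────────────┨      
 ┃00000000  44 a6 23 93 c5 b4 9a 04  d3 ┃      
 ┃00000010  18 5c 3c 7a 56 c0 48 65  1b ┃      
 ┃00000020  c5 d9 d9 d9 d9 d9 d9 b7  ae ┃      
 ┃00000030  5a 42 64 6e 3f 93 99 e4  e4 ┃      
 ┃00000040  bc 8d 75 41 b0 b0 b0 b0  b0 ┃      
 ┃00000050  57 57 57 a6 75 40 c0        ┃      
 ┗━━━━━━━━━━━━━━━━━━━━━━━━━━━━━━━━━━━━━━┛      
  ┗━━━━━━━━━━━━━━━━━━━━━━━━━━━━━━━━━━┛         
                                               
                                               
                                               
                                               


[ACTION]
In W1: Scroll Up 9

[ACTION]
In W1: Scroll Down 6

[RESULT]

  ┃ Tetris                           ┃         
  ┠──────────────────────────────────┨         
  ┃          │Next:                  ┃         
 ┏━━━━━━━━━━━━━━━━━━━━━━━━━━━━━━━━━━━━━━┓      
 ┃ HexEditor                            ┃      
 ┠──────────────────────────────────────┨      
 ┃00000050  57 57 57 a6 75 40 c0        ┃      
 ┃                                      ┃      
 ┃                                      ┃      
 ┃                                      ┃      
 ┃                                      ┃      
 ┃                                      ┃      
 ┗━━━━━━━━━━━━━━━━━━━━━━━━━━━━━━━━━━━━━━┛      
  ┗━━━━━━━━━━━━━━━━━━━━━━━━━━━━━━━━━━┛         
                                               
                                               
                                               
                                               


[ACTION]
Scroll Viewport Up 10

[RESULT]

  ┏━━━━━━━━━━━━━━━━━━━━━━━━━━━━━━━━━━┓         
  ┃ Tetris                           ┃         
  ┠──────────────────────────────────┨         
  ┃          │Next:                  ┃         
 ┏━━━━━━━━━━━━━━━━━━━━━━━━━━━━━━━━━━━━━━┓      
 ┃ HexEditor                            ┃      
 ┠──────────────────────────────────────┨      
 ┃00000050  57 57 57 a6 75 40 c0        ┃      
 ┃                                      ┃      
 ┃                                      ┃      
 ┃                                      ┃      
 ┃                                      ┃      
 ┃                                      ┃      
 ┗━━━━━━━━━━━━━━━━━━━━━━━━━━━━━━━━━━━━━━┛      
  ┗━━━━━━━━━━━━━━━━━━━━━━━━━━━━━━━━━━┛         
                                               
                                               
                                               


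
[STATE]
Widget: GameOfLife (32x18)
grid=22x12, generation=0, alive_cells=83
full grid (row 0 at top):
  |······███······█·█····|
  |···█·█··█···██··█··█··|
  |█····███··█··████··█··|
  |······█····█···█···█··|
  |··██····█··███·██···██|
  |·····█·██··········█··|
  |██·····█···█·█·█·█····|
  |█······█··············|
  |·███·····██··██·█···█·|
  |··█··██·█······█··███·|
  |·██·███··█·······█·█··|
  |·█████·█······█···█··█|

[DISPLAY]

Gen: 0                          
······███······█·█····          
···█·█··█···██··█··█··          
█····███··█··████··█··          
······█····█···█···█··          
··██····█··███·██···██          
·····█·██··········█··          
██·····█···█·█·█·█····          
█······█··············          
·███·····██··██·█···█·          
··█··██·█······█··███·          
·██·███··█·······█·█··          
·█████·█······█···█··█          
                                
                                
                                
                                
                                


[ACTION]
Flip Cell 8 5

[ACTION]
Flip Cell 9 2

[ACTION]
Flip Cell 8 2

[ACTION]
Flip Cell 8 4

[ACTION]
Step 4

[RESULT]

Gen: 4                          
·····████·············          
·····█····█·█····█····          
········█████··█··█···          
·······█···█···███··█·          
███···█···█·····█····█          
█·█·······█······█··█·          
·····█··█···█·█··██···          
██·██·············█···          
█·██····███···█··████·          
·█·███···█·····██··██·          
███·██·············██·          
·······██·············          
                                
                                
                                
                                
                                


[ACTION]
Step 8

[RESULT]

Gen: 12                         
·········████·········          
········█·····█·······          
········█·███·█·······          
······················          
·········██··█···████·          
··█···█····██········█          
█··█··█·············██          
█··█·········█·█·█·███          
····█········█········          
···██·██········█·····          
·█····██······██······          
·█·█··················          
                                
                                
                                
                                
                                


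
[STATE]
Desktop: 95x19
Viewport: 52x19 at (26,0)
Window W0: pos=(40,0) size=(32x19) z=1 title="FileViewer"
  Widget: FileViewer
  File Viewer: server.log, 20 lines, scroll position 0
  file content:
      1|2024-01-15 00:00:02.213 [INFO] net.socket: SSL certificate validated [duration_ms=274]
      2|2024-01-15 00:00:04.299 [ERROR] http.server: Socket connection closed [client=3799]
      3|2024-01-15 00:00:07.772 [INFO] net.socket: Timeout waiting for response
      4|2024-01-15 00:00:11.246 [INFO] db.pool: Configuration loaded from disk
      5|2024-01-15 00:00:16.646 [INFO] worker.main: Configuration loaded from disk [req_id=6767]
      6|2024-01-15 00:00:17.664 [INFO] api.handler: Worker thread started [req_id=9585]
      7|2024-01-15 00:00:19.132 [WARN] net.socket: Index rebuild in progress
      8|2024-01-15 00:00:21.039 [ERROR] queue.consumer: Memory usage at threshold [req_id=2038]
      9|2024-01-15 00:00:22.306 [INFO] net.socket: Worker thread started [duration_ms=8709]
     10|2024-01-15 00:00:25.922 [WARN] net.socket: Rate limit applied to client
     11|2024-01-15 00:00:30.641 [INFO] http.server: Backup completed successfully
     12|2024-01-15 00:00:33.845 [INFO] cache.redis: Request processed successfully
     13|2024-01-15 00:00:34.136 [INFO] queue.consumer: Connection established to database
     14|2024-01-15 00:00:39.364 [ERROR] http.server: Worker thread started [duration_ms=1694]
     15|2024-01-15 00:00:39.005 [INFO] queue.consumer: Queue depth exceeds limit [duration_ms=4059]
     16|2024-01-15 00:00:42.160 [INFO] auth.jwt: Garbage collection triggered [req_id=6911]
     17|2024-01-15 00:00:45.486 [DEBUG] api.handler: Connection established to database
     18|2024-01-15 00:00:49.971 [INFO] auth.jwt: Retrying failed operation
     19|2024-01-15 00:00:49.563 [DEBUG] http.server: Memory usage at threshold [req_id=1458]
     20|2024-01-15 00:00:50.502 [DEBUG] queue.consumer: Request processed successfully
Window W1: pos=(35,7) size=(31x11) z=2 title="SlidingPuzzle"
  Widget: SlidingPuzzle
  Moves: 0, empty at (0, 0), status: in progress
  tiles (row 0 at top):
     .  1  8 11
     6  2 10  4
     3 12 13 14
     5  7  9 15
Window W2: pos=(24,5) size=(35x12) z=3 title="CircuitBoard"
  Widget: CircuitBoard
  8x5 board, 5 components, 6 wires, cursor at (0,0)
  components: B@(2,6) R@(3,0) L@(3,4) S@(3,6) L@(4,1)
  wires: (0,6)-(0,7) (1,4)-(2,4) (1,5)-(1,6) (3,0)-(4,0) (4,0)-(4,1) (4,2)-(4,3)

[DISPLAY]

              ┏━━━━━━━━━━━━━━━━━━━━━━━━━━━━━━┓      
              ┃ FileViewer                   ┃      
              ┠──────────────────────────────┨      
              ┃2024-01-15 00:00:02.213 [INFO▲┃      
              ┃2024-01-15 00:00:04.299 [ERRO█┃      
━━━━━━━━━━━━━━━━━━━━━━━━━━━━━━━━┓7.772 [INFO░┃      
CircuitBoard                    ┃1.246 [INFO░┃      
────────────────────────────────┨━━━━━━┓INFO░┃      
  0 1 2 3 4 5 6 7               ┃      ┃INFO░┃      
  [.]                      · ─ ·┃──────┨WARN░┃      
                                ┃      ┃ERRO░┃      
                   ·   · ─ ·    ┃      ┃INFO░┃      
                   │            ┃      ┃WARN░┃      
                   ·       B    ┃      ┃INFO░┃      
                                ┃      ┃INFO░┃      
   R               L       S    ┃      ┃INFO░┃      
━━━━━━━━━━━━━━━━━━━━━━━━━━━━━━━━┛      ┃ERRO░┃      
         ┗━━━━━━━━━━━━━━━━━━━━━━━━━━━━━┛INFO▼┃      
              ┗━━━━━━━━━━━━━━━━━━━━━━━━━━━━━━┛      


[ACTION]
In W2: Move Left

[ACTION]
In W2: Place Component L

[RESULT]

              ┏━━━━━━━━━━━━━━━━━━━━━━━━━━━━━━┓      
              ┃ FileViewer                   ┃      
              ┠──────────────────────────────┨      
              ┃2024-01-15 00:00:02.213 [INFO▲┃      
              ┃2024-01-15 00:00:04.299 [ERRO█┃      
━━━━━━━━━━━━━━━━━━━━━━━━━━━━━━━━┓7.772 [INFO░┃      
CircuitBoard                    ┃1.246 [INFO░┃      
────────────────────────────────┨━━━━━━┓INFO░┃      
  0 1 2 3 4 5 6 7               ┃      ┃INFO░┃      
  [L]                      · ─ ·┃──────┨WARN░┃      
                                ┃      ┃ERRO░┃      
                   ·   · ─ ·    ┃      ┃INFO░┃      
                   │            ┃      ┃WARN░┃      
                   ·       B    ┃      ┃INFO░┃      
                                ┃      ┃INFO░┃      
   R               L       S    ┃      ┃INFO░┃      
━━━━━━━━━━━━━━━━━━━━━━━━━━━━━━━━┛      ┃ERRO░┃      
         ┗━━━━━━━━━━━━━━━━━━━━━━━━━━━━━┛INFO▼┃      
              ┗━━━━━━━━━━━━━━━━━━━━━━━━━━━━━━┛      


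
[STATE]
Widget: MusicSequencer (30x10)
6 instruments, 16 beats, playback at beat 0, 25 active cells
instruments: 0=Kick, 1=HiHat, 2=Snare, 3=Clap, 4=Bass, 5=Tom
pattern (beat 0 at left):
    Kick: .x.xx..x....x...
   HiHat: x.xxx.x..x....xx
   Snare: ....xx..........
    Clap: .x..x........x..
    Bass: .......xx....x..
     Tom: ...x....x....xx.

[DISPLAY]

      ▼123456789012345        
  Kick·█·██··█····█···        
 HiHat█·███·█··█····██        
 Snare····██··········        
  Clap·█··█········█··        
  Bass·······██····█··        
   Tom···█····█····██·        
                              
                              
                              


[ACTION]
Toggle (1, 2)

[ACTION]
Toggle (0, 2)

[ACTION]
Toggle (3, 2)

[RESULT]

      ▼123456789012345        
  Kick·████··█····█···        
 HiHat█··██·█··█····██        
 Snare····██··········        
  Clap·██·█········█··        
  Bass·······██····█··        
   Tom···█····█····██·        
                              
                              
                              


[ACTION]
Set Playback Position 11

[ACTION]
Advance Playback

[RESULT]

      012345678901▼345        
  Kick·████··█····█···        
 HiHat█··██·█··█····██        
 Snare····██··········        
  Clap·██·█········█··        
  Bass·······██····█··        
   Tom···█····█····██·        
                              
                              
                              


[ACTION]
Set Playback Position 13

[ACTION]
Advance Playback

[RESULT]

      01234567890123▼5        
  Kick·████··█····█···        
 HiHat█··██·█··█····██        
 Snare····██··········        
  Clap·██·█········█··        
  Bass·······██····█··        
   Tom···█····█····██·        
                              
                              
                              


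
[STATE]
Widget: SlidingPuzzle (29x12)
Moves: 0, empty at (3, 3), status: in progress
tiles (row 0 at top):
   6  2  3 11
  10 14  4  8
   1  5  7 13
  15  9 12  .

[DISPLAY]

┌────┬────┬────┬────┐        
│  6 │  2 │  3 │ 11 │        
├────┼────┼────┼────┤        
│ 10 │ 14 │  4 │  8 │        
├────┼────┼────┼────┤        
│  1 │  5 │  7 │ 13 │        
├────┼────┼────┼────┤        
│ 15 │  9 │ 12 │    │        
└────┴────┴────┴────┘        
Moves: 0                     
                             
                             


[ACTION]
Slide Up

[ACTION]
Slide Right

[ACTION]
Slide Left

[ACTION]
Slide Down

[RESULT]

┌────┬────┬────┬────┐        
│  6 │  2 │  3 │ 11 │        
├────┼────┼────┼────┤        
│ 10 │ 14 │  4 │  8 │        
├────┼────┼────┼────┤        
│  1 │  5 │  7 │    │        
├────┼────┼────┼────┤        
│ 15 │  9 │ 12 │ 13 │        
└────┴────┴────┴────┘        
Moves: 3                     
                             
                             


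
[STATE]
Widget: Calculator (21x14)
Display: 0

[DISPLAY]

                    0
┌───┬───┬───┬───┐    
│ 7 │ 8 │ 9 │ ÷ │    
├───┼───┼───┼───┤    
│ 4 │ 5 │ 6 │ × │    
├───┼───┼───┼───┤    
│ 1 │ 2 │ 3 │ - │    
├───┼───┼───┼───┤    
│ 0 │ . │ = │ + │    
├───┼───┼───┼───┤    
│ C │ MC│ MR│ M+│    
└───┴───┴───┴───┘    
                     
                     


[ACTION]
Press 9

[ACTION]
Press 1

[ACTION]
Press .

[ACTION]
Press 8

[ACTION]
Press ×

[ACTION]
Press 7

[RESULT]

                    7
┌───┬───┬───┬───┐    
│ 7 │ 8 │ 9 │ ÷ │    
├───┼───┼───┼───┤    
│ 4 │ 5 │ 6 │ × │    
├───┼───┼───┼───┤    
│ 1 │ 2 │ 3 │ - │    
├───┼───┼───┼───┤    
│ 0 │ . │ = │ + │    
├───┼───┼───┼───┤    
│ C │ MC│ MR│ M+│    
└───┴───┴───┴───┘    
                     
                     


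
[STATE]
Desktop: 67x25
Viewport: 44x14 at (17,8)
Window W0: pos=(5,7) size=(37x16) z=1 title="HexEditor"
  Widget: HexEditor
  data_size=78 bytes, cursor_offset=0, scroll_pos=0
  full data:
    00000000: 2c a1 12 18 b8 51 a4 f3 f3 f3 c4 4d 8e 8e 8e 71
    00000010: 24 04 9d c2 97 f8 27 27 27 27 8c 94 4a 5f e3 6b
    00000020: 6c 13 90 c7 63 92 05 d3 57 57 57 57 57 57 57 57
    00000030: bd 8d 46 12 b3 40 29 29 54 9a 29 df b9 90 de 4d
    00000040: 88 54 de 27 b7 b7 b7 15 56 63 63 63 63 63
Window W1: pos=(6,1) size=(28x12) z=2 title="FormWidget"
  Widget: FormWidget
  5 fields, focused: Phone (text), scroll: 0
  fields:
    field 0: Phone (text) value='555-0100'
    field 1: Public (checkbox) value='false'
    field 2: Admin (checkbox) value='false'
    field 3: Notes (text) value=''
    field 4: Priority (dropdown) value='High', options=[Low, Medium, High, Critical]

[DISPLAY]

:   [High     ▼]┃       ┃                   
                ┃───────┨                   
                ┃a4 f3  ┃                   
                ┃27 27  ┃                   
━━━━━━━━━━━━━━━━┛05 d3  ┃                   
d 8d 46 12 b3 40 29 29  ┃                   
8 54 de 27 b7 b7 b7 15  ┃                   
                        ┃                   
                        ┃                   
                        ┃                   
                        ┃                   
                        ┃                   
                        ┃                   
                        ┃                   


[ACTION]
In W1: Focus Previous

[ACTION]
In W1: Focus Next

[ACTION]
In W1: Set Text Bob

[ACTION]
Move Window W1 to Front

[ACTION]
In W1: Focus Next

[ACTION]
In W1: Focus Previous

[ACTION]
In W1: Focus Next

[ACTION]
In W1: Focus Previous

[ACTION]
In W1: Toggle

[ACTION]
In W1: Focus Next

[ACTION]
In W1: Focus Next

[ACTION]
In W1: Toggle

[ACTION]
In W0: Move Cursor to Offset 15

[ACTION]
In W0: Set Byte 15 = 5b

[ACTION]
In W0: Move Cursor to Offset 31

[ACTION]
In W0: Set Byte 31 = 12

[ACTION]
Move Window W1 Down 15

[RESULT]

                        ┃                   
────────────────────────┨                   
c a1 12 18 b8 51 a4 f3  ┃                   
4 04 9d c2 97 f8 27 27  ┃                   
c 13 90 c7 63 92 05 d3  ┃                   
━━━━━━━━━━━━━━━━┓29 29  ┃                   
t               ┃b7 15  ┃                   
────────────────┨       ┃                   
    [Bob       ]┃       ┃                   
    [ ]         ┃       ┃                   
    [x]         ┃       ┃                   
    [          ]┃       ┃                   
:   [High     ▼]┃       ┃                   
                ┃       ┃                   


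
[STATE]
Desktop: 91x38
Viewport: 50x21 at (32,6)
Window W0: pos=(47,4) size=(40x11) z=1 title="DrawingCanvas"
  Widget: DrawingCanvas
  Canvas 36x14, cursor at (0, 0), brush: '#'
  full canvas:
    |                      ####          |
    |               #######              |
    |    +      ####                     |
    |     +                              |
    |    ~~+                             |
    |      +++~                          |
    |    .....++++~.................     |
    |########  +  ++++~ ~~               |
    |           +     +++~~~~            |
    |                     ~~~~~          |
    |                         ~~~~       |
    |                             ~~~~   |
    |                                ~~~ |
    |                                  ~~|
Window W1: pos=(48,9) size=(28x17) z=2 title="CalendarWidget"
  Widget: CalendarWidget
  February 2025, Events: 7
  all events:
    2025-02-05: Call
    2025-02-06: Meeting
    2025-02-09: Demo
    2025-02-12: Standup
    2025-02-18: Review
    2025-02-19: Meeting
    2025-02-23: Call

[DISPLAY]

               ┠──────────────────────────────────
               ┃+                     ####        
               ┃               #######            
               ┃┏━━━━━━━━━━━━━━━━━━━━━━━━━━┓      
               ┃┃ CalendarWidget           ┃      
               ┃┠──────────────────────────┨      
               ┃┃      February 2025       ┃      
               ┃┃Mo Tu We Th Fr Sa Su      ┃...   
               ┗┃                1  2      ┃━━━━━━
                ┃ 3  4  5*  6*  7  8  9*   ┃      
                ┃10 11 12* 13 14 15 16     ┃      
                ┃17 18* 19* 20 21 22 23*   ┃      
                ┃24 25 26 27 28            ┃      
                ┃                          ┃      
                ┃                          ┃      
                ┃                          ┃      
                ┃                          ┃      
                ┃                          ┃      
                ┃                          ┃      
                ┗━━━━━━━━━━━━━━━━━━━━━━━━━━┛      
                                                  


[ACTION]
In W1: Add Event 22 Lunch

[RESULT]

               ┠──────────────────────────────────
               ┃+                     ####        
               ┃               #######            
               ┃┏━━━━━━━━━━━━━━━━━━━━━━━━━━┓      
               ┃┃ CalendarWidget           ┃      
               ┃┠──────────────────────────┨      
               ┃┃      February 2025       ┃      
               ┃┃Mo Tu We Th Fr Sa Su      ┃...   
               ┗┃                1  2      ┃━━━━━━
                ┃ 3  4  5*  6*  7  8  9*   ┃      
                ┃10 11 12* 13 14 15 16     ┃      
                ┃17 18* 19* 20 21 22* 23*  ┃      
                ┃24 25 26 27 28            ┃      
                ┃                          ┃      
                ┃                          ┃      
                ┃                          ┃      
                ┃                          ┃      
                ┃                          ┃      
                ┃                          ┃      
                ┗━━━━━━━━━━━━━━━━━━━━━━━━━━┛      
                                                  


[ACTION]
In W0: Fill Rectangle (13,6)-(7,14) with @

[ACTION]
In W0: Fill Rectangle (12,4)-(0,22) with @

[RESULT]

               ┠──────────────────────────────────
               ┃+   @@@@@@@@@@@@@@@@@@@###        
               ┃    @@@@@@@@@@@@@@@@@@@           
               ┃┏━━━━━━━━━━━━━━━━━━━━━━━━━━┓      
               ┃┃ CalendarWidget           ┃      
               ┃┠──────────────────────────┨      
               ┃┃      February 2025       ┃      
               ┃┃Mo Tu We Th Fr Sa Su      ┃...   
               ┗┃                1  2      ┃━━━━━━
                ┃ 3  4  5*  6*  7  8  9*   ┃      
                ┃10 11 12* 13 14 15 16     ┃      
                ┃17 18* 19* 20 21 22* 23*  ┃      
                ┃24 25 26 27 28            ┃      
                ┃                          ┃      
                ┃                          ┃      
                ┃                          ┃      
                ┃                          ┃      
                ┃                          ┃      
                ┃                          ┃      
                ┗━━━━━━━━━━━━━━━━━━━━━━━━━━┛      
                                                  


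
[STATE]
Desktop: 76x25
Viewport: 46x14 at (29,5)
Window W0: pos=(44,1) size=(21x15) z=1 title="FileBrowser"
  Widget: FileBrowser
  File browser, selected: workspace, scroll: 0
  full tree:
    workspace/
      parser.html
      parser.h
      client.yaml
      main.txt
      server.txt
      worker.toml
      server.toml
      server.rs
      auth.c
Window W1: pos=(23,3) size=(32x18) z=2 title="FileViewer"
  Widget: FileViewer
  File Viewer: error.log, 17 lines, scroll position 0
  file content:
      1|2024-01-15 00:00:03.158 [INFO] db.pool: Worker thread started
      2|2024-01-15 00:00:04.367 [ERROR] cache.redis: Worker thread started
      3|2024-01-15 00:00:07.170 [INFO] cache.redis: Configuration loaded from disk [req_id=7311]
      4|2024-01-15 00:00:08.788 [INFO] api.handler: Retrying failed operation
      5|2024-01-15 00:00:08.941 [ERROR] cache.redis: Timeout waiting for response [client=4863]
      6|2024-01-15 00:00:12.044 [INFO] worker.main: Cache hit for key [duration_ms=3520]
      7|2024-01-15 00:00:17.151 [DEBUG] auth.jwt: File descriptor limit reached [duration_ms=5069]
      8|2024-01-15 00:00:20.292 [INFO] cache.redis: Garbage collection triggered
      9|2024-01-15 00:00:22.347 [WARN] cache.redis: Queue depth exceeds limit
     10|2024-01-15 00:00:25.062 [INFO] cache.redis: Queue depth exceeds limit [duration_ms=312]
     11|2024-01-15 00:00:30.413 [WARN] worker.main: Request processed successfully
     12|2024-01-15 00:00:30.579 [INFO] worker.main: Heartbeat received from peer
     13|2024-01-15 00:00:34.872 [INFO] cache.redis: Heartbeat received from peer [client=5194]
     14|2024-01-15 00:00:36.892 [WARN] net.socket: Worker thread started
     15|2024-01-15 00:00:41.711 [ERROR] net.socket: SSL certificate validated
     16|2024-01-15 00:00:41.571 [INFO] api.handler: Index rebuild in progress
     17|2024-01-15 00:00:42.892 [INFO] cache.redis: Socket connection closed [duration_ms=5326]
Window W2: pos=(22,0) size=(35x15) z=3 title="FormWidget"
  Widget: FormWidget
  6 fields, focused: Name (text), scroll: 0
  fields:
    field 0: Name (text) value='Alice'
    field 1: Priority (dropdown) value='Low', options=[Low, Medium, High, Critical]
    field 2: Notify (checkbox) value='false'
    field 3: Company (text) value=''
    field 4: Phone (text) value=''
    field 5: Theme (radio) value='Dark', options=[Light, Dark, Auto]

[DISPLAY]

fy:     [ ]                ┃tml    ┃          
any:    [                 ]┃       ┃          
e:      [                 ]┃aml    ┃          
e:      ( ) Light  (●) Dark┃       ┃          
                           ┃xt     ┃          
                           ┃oml    ┃          
                           ┃oml    ┃          
                           ┃s      ┃          
                           ┃       ┃          
━━━━━━━━━━━━━━━━━━━━━━━━━━━┛       ┃          
01-15 00:00:25.062 [INFO░┃━━━━━━━━━┛          
01-15 00:00:30.413 [WARN░┃                    
01-15 00:00:30.579 [INFO░┃                    
01-15 00:00:34.872 [INFO░┃                    


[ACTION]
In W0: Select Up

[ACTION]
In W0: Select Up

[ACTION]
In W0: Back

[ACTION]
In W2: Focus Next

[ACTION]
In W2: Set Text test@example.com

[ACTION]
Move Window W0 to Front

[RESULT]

fy:     [ ]    ┃    parser.html    ┃          
any:    [      ┃    parser.h       ┃          
e:      [      ┃    client.yaml    ┃          
e:      ( ) Lig┃    main.txt       ┃          
               ┃    server.txt     ┃          
               ┃    worker.toml    ┃          
               ┃    server.toml    ┃          
               ┃    server.rs      ┃          
               ┃    auth.c         ┃          
━━━━━━━━━━━━━━━┃                   ┃          
01-15 00:00:25.┗━━━━━━━━━━━━━━━━━━━┛          
01-15 00:00:30.413 [WARN░┃                    
01-15 00:00:30.579 [INFO░┃                    
01-15 00:00:34.872 [INFO░┃                    


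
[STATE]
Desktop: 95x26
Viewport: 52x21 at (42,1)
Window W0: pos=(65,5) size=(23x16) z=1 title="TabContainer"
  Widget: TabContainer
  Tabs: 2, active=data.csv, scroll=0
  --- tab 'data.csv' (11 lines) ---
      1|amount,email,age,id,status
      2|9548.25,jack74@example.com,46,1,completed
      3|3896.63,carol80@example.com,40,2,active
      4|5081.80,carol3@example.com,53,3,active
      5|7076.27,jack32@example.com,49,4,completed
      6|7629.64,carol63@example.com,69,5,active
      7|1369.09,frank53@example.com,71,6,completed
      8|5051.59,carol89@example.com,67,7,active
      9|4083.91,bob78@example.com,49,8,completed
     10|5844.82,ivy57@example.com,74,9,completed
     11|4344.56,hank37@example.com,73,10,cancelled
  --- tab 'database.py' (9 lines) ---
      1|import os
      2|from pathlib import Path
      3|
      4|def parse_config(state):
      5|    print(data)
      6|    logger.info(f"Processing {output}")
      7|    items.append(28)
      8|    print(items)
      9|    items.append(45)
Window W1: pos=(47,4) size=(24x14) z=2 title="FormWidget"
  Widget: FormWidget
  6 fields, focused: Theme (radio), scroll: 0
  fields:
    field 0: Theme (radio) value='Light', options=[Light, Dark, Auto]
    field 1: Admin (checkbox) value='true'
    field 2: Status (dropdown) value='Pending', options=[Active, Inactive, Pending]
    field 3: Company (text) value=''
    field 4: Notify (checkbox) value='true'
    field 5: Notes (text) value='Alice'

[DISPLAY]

                                                    
                                                    
                                                    
     ┏━━━━━━━━━━━━━━━━━━━━━━┓                       
     ┃ FormWidget           ┃━━━━━━━━━━━━━━━━┓      
     ┠──────────────────────┨ontainer        ┃      
     ┃> Theme:      (●) Ligh┃────────────────┨      
     ┃  Admin:      [x]     ┃.csv]│ database.┃      
     ┃  Status:     [Pendi▼]┃────────────────┃      
     ┃  Company:    [      ]┃t,email,age,id,s┃      
     ┃  Notify:     [x]     ┃25,jack74@exampl┃      
     ┃  Notes:      [Alice ]┃63,carol80@examp┃      
     ┃                      ┃80,carol3@exampl┃      
     ┃                      ┃27,jack32@exampl┃      
     ┃                      ┃64,carol63@examp┃      
     ┃                      ┃09,frank53@examp┃      
     ┗━━━━━━━━━━━━━━━━━━━━━━┛59,carol89@examp┃      
                       ┃4083.91,bob78@example┃      
                       ┃5844.82,ivy57@example┃      
                       ┗━━━━━━━━━━━━━━━━━━━━━┛      
                                                    


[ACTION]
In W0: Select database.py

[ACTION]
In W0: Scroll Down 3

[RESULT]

                                                    
                                                    
                                                    
     ┏━━━━━━━━━━━━━━━━━━━━━━┓                       
     ┃ FormWidget           ┃━━━━━━━━━━━━━━━━┓      
     ┠──────────────────────┨ontainer        ┃      
     ┃> Theme:      (●) Ligh┃────────────────┨      
     ┃  Admin:      [x]     ┃.csv │[database.┃      
     ┃  Status:     [Pendi▼]┃────────────────┃      
     ┃  Company:    [      ]┃arse_config(stat┃      
     ┃  Notify:     [x]     ┃rint(data)      ┃      
     ┃  Notes:      [Alice ]┃ogger.info(f"Pro┃      
     ┃                      ┃tems.append(28) ┃      
     ┃                      ┃rint(items)     ┃      
     ┃                      ┃tems.append(45) ┃      
     ┃                      ┃                ┃      
     ┗━━━━━━━━━━━━━━━━━━━━━━┛                ┃      
                       ┃                     ┃      
                       ┃                     ┃      
                       ┗━━━━━━━━━━━━━━━━━━━━━┛      
                                                    


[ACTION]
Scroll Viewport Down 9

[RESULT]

     ┃ FormWidget           ┃━━━━━━━━━━━━━━━━┓      
     ┠──────────────────────┨ontainer        ┃      
     ┃> Theme:      (●) Ligh┃────────────────┨      
     ┃  Admin:      [x]     ┃.csv │[database.┃      
     ┃  Status:     [Pendi▼]┃────────────────┃      
     ┃  Company:    [      ]┃arse_config(stat┃      
     ┃  Notify:     [x]     ┃rint(data)      ┃      
     ┃  Notes:      [Alice ]┃ogger.info(f"Pro┃      
     ┃                      ┃tems.append(28) ┃      
     ┃                      ┃rint(items)     ┃      
     ┃                      ┃tems.append(45) ┃      
     ┃                      ┃                ┃      
     ┗━━━━━━━━━━━━━━━━━━━━━━┛                ┃      
                       ┃                     ┃      
                       ┃                     ┃      
                       ┗━━━━━━━━━━━━━━━━━━━━━┛      
                                                    
                                                    
                                                    
                                                    
                                                    


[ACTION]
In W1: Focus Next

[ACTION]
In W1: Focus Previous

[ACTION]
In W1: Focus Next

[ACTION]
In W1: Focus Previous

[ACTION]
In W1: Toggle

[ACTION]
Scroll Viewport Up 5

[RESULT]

                                                    
                                                    
                                                    
                                                    
     ┏━━━━━━━━━━━━━━━━━━━━━━┓                       
     ┃ FormWidget           ┃━━━━━━━━━━━━━━━━┓      
     ┠──────────────────────┨ontainer        ┃      
     ┃> Theme:      (●) Ligh┃────────────────┨      
     ┃  Admin:      [x]     ┃.csv │[database.┃      
     ┃  Status:     [Pendi▼]┃────────────────┃      
     ┃  Company:    [      ]┃arse_config(stat┃      
     ┃  Notify:     [x]     ┃rint(data)      ┃      
     ┃  Notes:      [Alice ]┃ogger.info(f"Pro┃      
     ┃                      ┃tems.append(28) ┃      
     ┃                      ┃rint(items)     ┃      
     ┃                      ┃tems.append(45) ┃      
     ┃                      ┃                ┃      
     ┗━━━━━━━━━━━━━━━━━━━━━━┛                ┃      
                       ┃                     ┃      
                       ┃                     ┃      
                       ┗━━━━━━━━━━━━━━━━━━━━━┛      


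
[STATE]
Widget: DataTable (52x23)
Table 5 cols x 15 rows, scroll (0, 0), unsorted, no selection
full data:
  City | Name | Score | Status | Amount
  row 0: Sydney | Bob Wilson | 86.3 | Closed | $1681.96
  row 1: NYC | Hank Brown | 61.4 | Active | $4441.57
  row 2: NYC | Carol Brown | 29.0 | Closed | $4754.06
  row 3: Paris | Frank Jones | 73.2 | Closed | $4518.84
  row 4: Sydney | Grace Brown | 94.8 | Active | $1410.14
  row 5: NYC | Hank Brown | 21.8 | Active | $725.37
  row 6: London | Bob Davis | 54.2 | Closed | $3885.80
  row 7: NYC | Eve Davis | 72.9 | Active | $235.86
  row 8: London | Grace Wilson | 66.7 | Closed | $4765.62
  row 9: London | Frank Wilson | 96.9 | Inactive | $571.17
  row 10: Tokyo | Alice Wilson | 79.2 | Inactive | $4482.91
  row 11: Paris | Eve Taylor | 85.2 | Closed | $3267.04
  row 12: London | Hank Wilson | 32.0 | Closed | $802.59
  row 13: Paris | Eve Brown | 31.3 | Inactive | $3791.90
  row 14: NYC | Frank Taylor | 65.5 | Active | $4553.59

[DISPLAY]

City  │Name        │Score│Status  │Amount           
──────┼────────────┼─────┼────────┼────────         
Sydney│Bob Wilson  │86.3 │Closed  │$1681.96         
NYC   │Hank Brown  │61.4 │Active  │$4441.57         
NYC   │Carol Brown │29.0 │Closed  │$4754.06         
Paris │Frank Jones │73.2 │Closed  │$4518.84         
Sydney│Grace Brown │94.8 │Active  │$1410.14         
NYC   │Hank Brown  │21.8 │Active  │$725.37          
London│Bob Davis   │54.2 │Closed  │$3885.80         
NYC   │Eve Davis   │72.9 │Active  │$235.86          
London│Grace Wilson│66.7 │Closed  │$4765.62         
London│Frank Wilson│96.9 │Inactive│$571.17          
Tokyo │Alice Wilson│79.2 │Inactive│$4482.91         
Paris │Eve Taylor  │85.2 │Closed  │$3267.04         
London│Hank Wilson │32.0 │Closed  │$802.59          
Paris │Eve Brown   │31.3 │Inactive│$3791.90         
NYC   │Frank Taylor│65.5 │Active  │$4553.59         
                                                    
                                                    
                                                    
                                                    
                                                    
                                                    


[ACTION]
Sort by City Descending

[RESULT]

City ▼│Name        │Score│Status  │Amount           
──────┼────────────┼─────┼────────┼────────         
Tokyo │Alice Wilson│79.2 │Inactive│$4482.91         
Sydney│Bob Wilson  │86.3 │Closed  │$1681.96         
Sydney│Grace Brown │94.8 │Active  │$1410.14         
Paris │Frank Jones │73.2 │Closed  │$4518.84         
Paris │Eve Taylor  │85.2 │Closed  │$3267.04         
Paris │Eve Brown   │31.3 │Inactive│$3791.90         
NYC   │Hank Brown  │61.4 │Active  │$4441.57         
NYC   │Carol Brown │29.0 │Closed  │$4754.06         
NYC   │Hank Brown  │21.8 │Active  │$725.37          
NYC   │Eve Davis   │72.9 │Active  │$235.86          
NYC   │Frank Taylor│65.5 │Active  │$4553.59         
London│Bob Davis   │54.2 │Closed  │$3885.80         
London│Grace Wilson│66.7 │Closed  │$4765.62         
London│Frank Wilson│96.9 │Inactive│$571.17          
London│Hank Wilson │32.0 │Closed  │$802.59          
                                                    
                                                    
                                                    
                                                    
                                                    
                                                    


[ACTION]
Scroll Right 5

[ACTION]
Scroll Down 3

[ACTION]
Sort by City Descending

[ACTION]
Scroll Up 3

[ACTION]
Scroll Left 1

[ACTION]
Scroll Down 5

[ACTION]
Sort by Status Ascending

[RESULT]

City  │Name        │Score│Status ▲│Amount           
──────┼────────────┼─────┼────────┼────────         
Sydney│Grace Brown │94.8 │Active  │$1410.14         
NYC   │Hank Brown  │61.4 │Active  │$4441.57         
NYC   │Hank Brown  │21.8 │Active  │$725.37          
NYC   │Eve Davis   │72.9 │Active  │$235.86          
NYC   │Frank Taylor│65.5 │Active  │$4553.59         
Sydney│Bob Wilson  │86.3 │Closed  │$1681.96         
Paris │Frank Jones │73.2 │Closed  │$4518.84         
Paris │Eve Taylor  │85.2 │Closed  │$3267.04         
NYC   │Carol Brown │29.0 │Closed  │$4754.06         
London│Bob Davis   │54.2 │Closed  │$3885.80         
London│Grace Wilson│66.7 │Closed  │$4765.62         
London│Hank Wilson │32.0 │Closed  │$802.59          
Tokyo │Alice Wilson│79.2 │Inactive│$4482.91         
Paris │Eve Brown   │31.3 │Inactive│$3791.90         
London│Frank Wilson│96.9 │Inactive│$571.17          
                                                    
                                                    
                                                    
                                                    
                                                    
                                                    
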